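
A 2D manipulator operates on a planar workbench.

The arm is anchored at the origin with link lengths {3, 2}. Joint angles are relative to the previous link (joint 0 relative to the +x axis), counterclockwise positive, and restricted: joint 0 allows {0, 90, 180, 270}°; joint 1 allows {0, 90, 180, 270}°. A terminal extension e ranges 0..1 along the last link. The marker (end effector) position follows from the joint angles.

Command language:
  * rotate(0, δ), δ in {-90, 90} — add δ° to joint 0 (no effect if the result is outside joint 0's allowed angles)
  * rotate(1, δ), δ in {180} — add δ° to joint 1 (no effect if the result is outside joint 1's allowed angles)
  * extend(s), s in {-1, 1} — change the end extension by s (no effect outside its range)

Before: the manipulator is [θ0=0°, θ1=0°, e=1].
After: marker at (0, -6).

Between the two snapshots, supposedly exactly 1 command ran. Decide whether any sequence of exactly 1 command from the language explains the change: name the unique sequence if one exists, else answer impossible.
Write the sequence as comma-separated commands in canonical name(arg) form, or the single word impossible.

from: [θ0=0°, θ1=0°, e=1]
1. rotate(0, -90) → [θ0=270°, θ1=0°, e=1]
no rival 1-sequence matches.

rotate(0, -90)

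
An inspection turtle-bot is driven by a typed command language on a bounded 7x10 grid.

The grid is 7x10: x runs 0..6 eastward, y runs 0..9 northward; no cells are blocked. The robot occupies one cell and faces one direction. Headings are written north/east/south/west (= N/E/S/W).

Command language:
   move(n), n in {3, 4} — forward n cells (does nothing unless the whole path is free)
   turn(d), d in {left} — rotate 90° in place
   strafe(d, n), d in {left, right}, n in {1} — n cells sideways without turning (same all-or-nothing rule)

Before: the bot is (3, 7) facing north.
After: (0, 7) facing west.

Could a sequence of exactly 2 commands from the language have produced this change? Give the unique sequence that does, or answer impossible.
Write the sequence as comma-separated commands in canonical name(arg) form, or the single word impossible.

key: running move(3) before turn(left) would end elsewhere — order is forced
initial: (3, 7) facing north
1. turn(left) → (3, 7) facing west
2. move(3) → (0, 7) facing west
no rival 2-sequence matches.

turn(left), move(3)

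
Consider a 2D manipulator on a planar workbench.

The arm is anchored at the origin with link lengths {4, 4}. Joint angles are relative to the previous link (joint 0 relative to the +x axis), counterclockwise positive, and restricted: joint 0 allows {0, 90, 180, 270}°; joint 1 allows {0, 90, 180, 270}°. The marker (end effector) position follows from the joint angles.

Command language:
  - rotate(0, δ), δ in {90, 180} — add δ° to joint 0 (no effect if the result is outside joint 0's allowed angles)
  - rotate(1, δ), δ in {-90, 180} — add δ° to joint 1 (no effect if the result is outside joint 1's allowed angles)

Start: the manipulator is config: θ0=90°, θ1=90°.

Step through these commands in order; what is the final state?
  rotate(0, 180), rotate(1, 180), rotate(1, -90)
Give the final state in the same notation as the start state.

begin: config: θ0=90°, θ1=90°
1. rotate(0, 180) → config: θ0=270°, θ1=90°
2. rotate(1, 180) → config: θ0=270°, θ1=270°
3. rotate(1, -90) → config: θ0=270°, θ1=180°

config: θ0=270°, θ1=180°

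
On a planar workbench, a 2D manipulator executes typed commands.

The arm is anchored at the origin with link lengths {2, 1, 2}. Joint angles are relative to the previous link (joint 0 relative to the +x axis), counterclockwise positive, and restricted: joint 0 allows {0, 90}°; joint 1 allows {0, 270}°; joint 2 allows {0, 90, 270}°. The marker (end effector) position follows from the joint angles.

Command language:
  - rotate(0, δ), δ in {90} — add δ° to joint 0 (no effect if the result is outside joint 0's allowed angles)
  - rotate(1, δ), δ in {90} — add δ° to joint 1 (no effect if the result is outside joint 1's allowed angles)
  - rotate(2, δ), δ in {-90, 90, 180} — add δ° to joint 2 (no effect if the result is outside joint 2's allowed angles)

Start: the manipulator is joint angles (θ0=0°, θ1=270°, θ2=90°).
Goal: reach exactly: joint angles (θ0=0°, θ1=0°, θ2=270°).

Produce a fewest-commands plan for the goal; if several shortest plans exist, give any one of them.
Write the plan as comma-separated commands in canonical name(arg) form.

start: joint angles (θ0=0°, θ1=270°, θ2=90°)
step 1 (rotate(2, 180)): joint angles (θ0=0°, θ1=270°, θ2=270°)
step 2 (rotate(1, 90)): joint angles (θ0=0°, θ1=0°, θ2=270°)
shorter routes all fall short; 2 is best.

rotate(2, 180), rotate(1, 90)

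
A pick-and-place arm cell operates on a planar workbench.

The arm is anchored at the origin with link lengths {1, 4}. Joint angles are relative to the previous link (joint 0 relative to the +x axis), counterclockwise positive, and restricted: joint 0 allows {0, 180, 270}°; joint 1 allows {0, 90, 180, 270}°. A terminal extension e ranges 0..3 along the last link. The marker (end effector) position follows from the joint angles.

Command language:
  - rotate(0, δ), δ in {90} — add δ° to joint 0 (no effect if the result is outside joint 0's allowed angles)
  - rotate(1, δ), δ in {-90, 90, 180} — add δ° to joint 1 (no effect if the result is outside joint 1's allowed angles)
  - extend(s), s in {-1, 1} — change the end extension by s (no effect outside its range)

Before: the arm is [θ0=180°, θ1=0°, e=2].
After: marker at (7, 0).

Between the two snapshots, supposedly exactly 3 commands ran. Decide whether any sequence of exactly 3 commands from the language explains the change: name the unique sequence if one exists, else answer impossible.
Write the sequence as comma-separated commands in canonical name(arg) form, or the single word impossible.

start: [θ0=180°, θ1=0°, e=2]
1. rotate(0, 90) → [θ0=270°, θ1=0°, e=2]
2. rotate(0, 90) → [θ0=0°, θ1=0°, e=2]
3. rotate(0, 90) → [θ0=0°, θ1=0°, e=2]
uniquely the one of 216 3-step routes that fits.

rotate(0, 90), rotate(0, 90), rotate(0, 90)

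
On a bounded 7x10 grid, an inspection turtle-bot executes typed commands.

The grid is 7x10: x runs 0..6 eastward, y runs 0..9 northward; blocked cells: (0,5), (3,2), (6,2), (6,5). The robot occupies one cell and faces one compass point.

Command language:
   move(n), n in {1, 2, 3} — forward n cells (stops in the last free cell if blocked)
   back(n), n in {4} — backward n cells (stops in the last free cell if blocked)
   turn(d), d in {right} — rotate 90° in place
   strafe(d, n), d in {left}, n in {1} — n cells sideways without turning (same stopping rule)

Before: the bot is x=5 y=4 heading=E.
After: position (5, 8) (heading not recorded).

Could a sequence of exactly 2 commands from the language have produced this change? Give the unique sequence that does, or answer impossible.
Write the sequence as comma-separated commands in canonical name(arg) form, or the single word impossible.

key: running back(4) before turn(right) would end elsewhere — order is forced
begin: x=5 y=4 heading=E
step 1 (turn(right)): x=5 y=4 heading=S
step 2 (back(4)): x=5 y=8 heading=S
no rival 2-sequence matches.

turn(right), back(4)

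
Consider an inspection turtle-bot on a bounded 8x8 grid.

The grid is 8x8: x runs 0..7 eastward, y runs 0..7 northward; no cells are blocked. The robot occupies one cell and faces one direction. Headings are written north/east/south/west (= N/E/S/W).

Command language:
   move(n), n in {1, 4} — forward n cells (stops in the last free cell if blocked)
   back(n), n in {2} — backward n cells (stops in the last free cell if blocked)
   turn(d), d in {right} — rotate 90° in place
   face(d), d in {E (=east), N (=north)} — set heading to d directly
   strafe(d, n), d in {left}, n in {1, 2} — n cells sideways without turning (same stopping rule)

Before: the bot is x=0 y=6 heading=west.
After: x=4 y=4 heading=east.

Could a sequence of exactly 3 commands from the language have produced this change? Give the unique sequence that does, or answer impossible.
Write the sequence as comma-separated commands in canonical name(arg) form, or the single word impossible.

key: cell and facing (now E) both changed — the 3 commands mix motion and turning
t0: x=0 y=6 heading=west
t=1 strafe(left, 2) ⇒ x=0 y=4 heading=west
t=2 face(E) ⇒ x=0 y=4 heading=east
t=3 move(4) ⇒ x=4 y=4 heading=east
no other 3-command option fits: unique.

strafe(left, 2), face(E), move(4)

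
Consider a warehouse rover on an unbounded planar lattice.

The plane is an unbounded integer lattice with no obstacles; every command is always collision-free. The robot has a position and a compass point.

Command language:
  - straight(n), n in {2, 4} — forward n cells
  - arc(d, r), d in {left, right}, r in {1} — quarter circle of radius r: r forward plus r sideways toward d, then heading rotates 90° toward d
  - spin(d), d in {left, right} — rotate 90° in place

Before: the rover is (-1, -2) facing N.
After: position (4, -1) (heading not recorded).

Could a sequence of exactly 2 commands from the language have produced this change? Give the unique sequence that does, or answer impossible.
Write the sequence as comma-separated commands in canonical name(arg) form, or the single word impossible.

arc(right, 1), straight(4)

key: running straight(4) before arc(right, 1) would end elsewhere — order is forced
begin: (-1, -2) facing N
t=1 arc(right, 1) ⇒ (0, -1) facing E
t=2 straight(4) ⇒ (4, -1) facing E
no rival 2-sequence matches.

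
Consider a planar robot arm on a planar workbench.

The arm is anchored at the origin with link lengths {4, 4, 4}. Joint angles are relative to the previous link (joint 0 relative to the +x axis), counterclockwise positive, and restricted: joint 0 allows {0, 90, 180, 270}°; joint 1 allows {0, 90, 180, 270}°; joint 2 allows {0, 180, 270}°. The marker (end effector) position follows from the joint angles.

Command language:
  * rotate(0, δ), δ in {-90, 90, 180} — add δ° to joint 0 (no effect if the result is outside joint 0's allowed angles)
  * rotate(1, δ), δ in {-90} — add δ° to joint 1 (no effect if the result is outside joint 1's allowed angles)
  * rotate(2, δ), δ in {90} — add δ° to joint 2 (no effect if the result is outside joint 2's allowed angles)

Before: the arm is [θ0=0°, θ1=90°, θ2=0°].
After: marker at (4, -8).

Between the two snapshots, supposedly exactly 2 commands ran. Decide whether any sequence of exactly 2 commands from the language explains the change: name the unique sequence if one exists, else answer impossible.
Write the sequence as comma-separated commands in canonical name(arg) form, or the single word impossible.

rotate(1, -90), rotate(1, -90)

initial: [θ0=0°, θ1=90°, θ2=0°]
1. rotate(1, -90) → [θ0=0°, θ1=0°, θ2=0°]
2. rotate(1, -90) → [θ0=0°, θ1=270°, θ2=0°]
no other 2-command option fits: unique.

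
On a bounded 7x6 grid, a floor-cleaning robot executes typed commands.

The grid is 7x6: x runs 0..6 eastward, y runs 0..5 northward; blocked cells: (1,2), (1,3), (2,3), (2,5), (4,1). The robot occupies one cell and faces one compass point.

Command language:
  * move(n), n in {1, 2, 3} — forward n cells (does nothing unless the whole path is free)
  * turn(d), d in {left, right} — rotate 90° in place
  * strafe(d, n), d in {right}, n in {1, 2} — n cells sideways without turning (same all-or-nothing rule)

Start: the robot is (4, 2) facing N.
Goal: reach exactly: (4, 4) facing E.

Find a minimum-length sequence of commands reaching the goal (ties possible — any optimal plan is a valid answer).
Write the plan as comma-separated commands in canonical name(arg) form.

move(2), turn(right)

start: (4, 2) facing N
t=1 move(2) ⇒ (4, 4) facing N
t=2 turn(right) ⇒ (4, 4) facing E
nothing shorter than 2 reaches the goal.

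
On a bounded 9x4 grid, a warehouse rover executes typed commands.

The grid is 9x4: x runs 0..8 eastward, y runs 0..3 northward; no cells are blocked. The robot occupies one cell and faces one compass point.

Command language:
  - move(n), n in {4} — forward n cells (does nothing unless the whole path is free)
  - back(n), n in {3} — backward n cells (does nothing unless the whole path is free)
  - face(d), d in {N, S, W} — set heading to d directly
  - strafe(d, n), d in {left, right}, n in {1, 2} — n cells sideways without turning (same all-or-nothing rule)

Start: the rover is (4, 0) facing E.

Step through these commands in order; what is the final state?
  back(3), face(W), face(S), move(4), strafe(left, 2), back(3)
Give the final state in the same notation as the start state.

(3, 3) facing S

start: (4, 0) facing E
step 1 (back(3)): (1, 0) facing E
step 2 (face(W)): (1, 0) facing W
step 3 (face(S)): (1, 0) facing S
step 4 (move(4)): (1, 0) facing S
step 5 (strafe(left, 2)): (3, 0) facing S
step 6 (back(3)): (3, 3) facing S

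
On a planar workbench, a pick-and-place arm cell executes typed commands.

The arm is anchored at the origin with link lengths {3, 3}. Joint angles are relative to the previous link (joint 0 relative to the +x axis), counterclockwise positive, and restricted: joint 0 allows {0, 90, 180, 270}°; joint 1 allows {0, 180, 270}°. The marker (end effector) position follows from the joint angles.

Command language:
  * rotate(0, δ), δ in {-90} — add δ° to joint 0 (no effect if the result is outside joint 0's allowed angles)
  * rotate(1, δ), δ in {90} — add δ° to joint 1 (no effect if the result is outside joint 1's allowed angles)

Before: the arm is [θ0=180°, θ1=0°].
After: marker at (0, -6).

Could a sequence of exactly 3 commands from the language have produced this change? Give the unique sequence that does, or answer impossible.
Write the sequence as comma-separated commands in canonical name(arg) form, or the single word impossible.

t0: [θ0=180°, θ1=0°]
t=1 rotate(0, -90) ⇒ [θ0=90°, θ1=0°]
t=2 rotate(0, -90) ⇒ [θ0=0°, θ1=0°]
t=3 rotate(0, -90) ⇒ [θ0=270°, θ1=0°]
no rival 3-sequence matches.

rotate(0, -90), rotate(0, -90), rotate(0, -90)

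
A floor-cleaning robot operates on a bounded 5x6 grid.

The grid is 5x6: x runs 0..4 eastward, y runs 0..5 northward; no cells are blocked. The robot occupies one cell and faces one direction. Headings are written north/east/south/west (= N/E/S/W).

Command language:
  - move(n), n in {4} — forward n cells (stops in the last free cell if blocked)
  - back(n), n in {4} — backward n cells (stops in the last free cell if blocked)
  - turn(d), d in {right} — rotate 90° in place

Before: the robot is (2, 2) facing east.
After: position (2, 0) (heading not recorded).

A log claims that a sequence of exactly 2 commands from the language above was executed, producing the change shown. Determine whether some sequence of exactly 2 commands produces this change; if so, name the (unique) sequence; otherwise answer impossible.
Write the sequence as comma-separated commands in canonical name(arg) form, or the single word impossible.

key: order matters: swapping turn(right) and move(4) lands elsewhere
initial: (2, 2) facing east
[1] after turn(right): (2, 2) facing south
[2] after move(4): (2, 0) facing south
all 9 alternatives checked — unique.

turn(right), move(4)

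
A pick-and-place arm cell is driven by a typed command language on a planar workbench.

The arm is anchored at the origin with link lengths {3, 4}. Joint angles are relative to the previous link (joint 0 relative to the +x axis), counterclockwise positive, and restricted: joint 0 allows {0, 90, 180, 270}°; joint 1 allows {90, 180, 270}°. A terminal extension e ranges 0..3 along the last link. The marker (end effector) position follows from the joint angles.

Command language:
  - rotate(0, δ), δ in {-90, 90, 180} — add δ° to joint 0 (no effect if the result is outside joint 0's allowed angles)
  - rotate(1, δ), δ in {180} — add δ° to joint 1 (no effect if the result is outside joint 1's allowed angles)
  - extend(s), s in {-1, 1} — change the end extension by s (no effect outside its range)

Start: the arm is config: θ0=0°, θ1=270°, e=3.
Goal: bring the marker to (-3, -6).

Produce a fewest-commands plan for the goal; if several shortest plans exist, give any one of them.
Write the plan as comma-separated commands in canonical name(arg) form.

t0: config: θ0=0°, θ1=270°, e=3
[1] after rotate(0, 180): config: θ0=180°, θ1=270°, e=3
[2] after extend(-1): config: θ0=180°, θ1=270°, e=2
[3] after rotate(1, 180): config: θ0=180°, θ1=90°, e=2
nothing shorter than 3 reaches the goal.

rotate(0, 180), extend(-1), rotate(1, 180)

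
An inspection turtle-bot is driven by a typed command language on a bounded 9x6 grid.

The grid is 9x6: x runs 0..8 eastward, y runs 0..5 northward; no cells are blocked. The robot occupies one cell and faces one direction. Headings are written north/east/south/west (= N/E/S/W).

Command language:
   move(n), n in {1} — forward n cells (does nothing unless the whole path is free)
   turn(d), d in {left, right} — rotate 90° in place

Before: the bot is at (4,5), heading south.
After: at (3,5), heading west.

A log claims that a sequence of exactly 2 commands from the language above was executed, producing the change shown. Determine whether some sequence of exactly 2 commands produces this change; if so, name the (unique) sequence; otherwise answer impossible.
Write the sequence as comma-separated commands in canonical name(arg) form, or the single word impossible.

turn(right), move(1)

key: order matters: swapping turn(right) and move(1) lands elsewhere
initial: at (4,5), heading south
[1] after turn(right): at (4,5), heading west
[2] after move(1): at (3,5), heading west
all 9 alternatives checked — unique.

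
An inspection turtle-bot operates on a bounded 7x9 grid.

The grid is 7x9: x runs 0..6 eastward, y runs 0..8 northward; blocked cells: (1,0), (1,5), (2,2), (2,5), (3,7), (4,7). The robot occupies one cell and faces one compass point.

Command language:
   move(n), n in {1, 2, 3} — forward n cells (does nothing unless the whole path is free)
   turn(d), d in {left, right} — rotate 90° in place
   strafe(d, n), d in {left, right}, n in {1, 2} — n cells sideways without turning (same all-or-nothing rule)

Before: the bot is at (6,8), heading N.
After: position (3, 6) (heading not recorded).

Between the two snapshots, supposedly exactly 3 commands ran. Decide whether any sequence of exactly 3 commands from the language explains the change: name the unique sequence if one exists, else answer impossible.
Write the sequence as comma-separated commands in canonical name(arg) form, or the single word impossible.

turn(left), strafe(left, 2), move(3)

key: order matters: swapping turn(left) and move(3) lands elsewhere
t0: at (6,8), heading N
1. turn(left) → at (6,8), heading W
2. strafe(left, 2) → at (6,6), heading W
3. move(3) → at (3,6), heading W
all 729 alternatives checked — unique.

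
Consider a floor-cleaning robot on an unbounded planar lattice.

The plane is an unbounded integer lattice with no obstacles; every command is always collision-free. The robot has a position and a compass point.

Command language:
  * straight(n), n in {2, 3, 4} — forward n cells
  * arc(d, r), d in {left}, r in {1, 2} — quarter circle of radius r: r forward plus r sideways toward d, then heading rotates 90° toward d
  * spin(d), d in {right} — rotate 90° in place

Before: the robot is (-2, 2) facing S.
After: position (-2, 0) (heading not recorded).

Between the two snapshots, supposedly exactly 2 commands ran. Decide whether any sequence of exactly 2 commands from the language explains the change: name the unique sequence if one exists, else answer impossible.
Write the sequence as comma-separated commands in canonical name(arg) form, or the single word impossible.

straight(2), spin(right)

key: running spin(right) before straight(2) would end elsewhere — order is forced
t0: (-2, 2) facing S
1. straight(2) → (-2, 0) facing S
2. spin(right) → (-2, 0) facing W
uniquely the one of 36 2-step routes that fits.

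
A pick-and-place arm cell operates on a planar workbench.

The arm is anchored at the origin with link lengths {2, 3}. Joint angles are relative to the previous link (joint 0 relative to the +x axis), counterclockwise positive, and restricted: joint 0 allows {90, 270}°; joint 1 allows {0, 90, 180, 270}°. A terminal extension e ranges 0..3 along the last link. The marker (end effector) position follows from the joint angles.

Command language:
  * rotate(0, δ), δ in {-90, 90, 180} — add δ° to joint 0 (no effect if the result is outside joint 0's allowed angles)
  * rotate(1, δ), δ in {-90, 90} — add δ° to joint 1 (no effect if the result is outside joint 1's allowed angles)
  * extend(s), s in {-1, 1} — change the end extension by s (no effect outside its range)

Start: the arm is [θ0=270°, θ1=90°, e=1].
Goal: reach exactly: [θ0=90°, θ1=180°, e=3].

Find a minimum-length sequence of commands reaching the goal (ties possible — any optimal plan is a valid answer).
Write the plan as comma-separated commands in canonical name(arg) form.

rotate(0, 180), rotate(1, 90), extend(1), extend(1)

start: [θ0=270°, θ1=90°, e=1]
[1] after rotate(0, 180): [θ0=90°, θ1=90°, e=1]
[2] after rotate(1, 90): [θ0=90°, θ1=180°, e=1]
[3] after extend(1): [θ0=90°, θ1=180°, e=2]
[4] after extend(1): [θ0=90°, θ1=180°, e=3]
minimal: 4 command(s), checked below 4.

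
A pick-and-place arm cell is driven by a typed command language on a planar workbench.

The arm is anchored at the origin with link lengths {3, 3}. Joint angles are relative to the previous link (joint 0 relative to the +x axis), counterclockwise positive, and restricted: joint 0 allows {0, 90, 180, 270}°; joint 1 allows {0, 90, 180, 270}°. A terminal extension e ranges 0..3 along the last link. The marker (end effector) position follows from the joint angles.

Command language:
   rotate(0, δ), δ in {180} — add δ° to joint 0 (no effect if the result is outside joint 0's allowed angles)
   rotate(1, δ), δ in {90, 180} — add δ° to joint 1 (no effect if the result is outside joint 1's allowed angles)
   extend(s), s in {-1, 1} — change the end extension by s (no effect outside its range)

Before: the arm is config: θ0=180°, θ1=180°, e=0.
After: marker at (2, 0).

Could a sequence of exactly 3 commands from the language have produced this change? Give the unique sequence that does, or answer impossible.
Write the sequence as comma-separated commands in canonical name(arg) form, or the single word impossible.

extend(-1), extend(1), extend(1)

key: running extend(1) before extend(-1) would end elsewhere — order is forced
from: config: θ0=180°, θ1=180°, e=0
t=1 extend(-1) ⇒ config: θ0=180°, θ1=180°, e=0
t=2 extend(1) ⇒ config: θ0=180°, θ1=180°, e=1
t=3 extend(1) ⇒ config: θ0=180°, θ1=180°, e=2
uniquely the one of 125 3-step routes that fits.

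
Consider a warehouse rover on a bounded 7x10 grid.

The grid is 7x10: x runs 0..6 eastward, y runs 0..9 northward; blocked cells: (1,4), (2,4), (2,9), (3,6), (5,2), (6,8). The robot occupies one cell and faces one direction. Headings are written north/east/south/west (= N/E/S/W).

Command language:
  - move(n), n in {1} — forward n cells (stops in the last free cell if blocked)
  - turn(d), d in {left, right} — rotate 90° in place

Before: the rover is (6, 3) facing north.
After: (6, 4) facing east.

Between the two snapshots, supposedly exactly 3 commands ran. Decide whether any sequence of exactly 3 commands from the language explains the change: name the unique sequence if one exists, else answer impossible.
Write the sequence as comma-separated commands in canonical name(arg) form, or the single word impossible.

key: the second move(1) runs into the grid edge before its full distance
start: (6, 3) facing north
1. move(1) → (6, 4) facing north
2. turn(right) → (6, 4) facing east
3. move(1) → (6, 4) facing east
uniquely the one of 27 3-step routes that fits.

move(1), turn(right), move(1)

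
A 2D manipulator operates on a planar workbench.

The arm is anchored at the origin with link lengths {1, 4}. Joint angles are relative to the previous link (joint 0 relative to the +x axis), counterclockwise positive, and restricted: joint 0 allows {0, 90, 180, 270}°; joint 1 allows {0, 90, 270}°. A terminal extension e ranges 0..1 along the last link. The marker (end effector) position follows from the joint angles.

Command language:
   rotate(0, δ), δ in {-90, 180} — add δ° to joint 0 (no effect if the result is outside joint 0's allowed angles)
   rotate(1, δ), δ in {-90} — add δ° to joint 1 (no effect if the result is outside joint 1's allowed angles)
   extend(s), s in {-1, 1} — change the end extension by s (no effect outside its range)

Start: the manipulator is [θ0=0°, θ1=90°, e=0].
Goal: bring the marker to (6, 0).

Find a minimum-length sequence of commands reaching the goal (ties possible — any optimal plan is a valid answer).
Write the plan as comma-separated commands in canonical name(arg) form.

from: [θ0=0°, θ1=90°, e=0]
t=1 extend(1) ⇒ [θ0=0°, θ1=90°, e=1]
t=2 rotate(1, -90) ⇒ [θ0=0°, θ1=0°, e=1]
shorter routes all fall short; 2 is best.

extend(1), rotate(1, -90)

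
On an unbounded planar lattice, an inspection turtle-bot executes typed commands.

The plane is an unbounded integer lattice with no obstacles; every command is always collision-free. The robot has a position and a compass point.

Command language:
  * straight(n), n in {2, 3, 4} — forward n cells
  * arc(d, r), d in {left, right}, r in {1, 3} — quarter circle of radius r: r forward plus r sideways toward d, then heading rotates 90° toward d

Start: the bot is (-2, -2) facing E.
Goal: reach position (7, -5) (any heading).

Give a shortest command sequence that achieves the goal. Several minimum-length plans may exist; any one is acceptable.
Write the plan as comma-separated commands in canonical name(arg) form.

straight(3), straight(3), arc(right, 3)

initial: (-2, -2) facing E
[1] after straight(3): (1, -2) facing E
[2] after straight(3): (4, -2) facing E
[3] after arc(right, 3): (7, -5) facing S
minimal: 3 command(s), checked below 3.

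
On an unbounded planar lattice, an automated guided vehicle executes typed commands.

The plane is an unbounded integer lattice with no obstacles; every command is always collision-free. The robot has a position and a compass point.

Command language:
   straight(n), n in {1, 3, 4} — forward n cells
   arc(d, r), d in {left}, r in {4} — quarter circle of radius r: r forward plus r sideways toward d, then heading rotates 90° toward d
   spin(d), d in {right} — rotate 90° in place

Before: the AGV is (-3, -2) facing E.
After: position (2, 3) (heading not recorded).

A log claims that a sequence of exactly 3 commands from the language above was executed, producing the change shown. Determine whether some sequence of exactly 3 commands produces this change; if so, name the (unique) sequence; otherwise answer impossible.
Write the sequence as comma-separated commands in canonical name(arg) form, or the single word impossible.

initial: (-3, -2) facing E
t=1 straight(1) ⇒ (-2, -2) facing E
t=2 arc(left, 4) ⇒ (2, 2) facing N
t=3 straight(1) ⇒ (2, 3) facing N
no other 3-command option fits: unique.

straight(1), arc(left, 4), straight(1)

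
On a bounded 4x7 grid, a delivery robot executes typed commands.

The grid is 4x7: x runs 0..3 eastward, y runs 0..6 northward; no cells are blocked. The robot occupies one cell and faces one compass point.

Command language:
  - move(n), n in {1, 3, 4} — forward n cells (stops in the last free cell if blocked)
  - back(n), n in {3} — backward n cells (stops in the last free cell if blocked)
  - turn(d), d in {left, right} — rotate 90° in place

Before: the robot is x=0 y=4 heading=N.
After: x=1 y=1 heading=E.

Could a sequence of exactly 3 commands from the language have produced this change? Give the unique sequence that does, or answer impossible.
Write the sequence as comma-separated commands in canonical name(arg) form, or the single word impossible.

back(3), turn(right), move(1)

key: cell and facing (now E) both changed — the 3 commands mix motion and turning
t0: x=0 y=4 heading=N
[1] after back(3): x=0 y=1 heading=N
[2] after turn(right): x=0 y=1 heading=E
[3] after move(1): x=1 y=1 heading=E
no rival 3-sequence matches.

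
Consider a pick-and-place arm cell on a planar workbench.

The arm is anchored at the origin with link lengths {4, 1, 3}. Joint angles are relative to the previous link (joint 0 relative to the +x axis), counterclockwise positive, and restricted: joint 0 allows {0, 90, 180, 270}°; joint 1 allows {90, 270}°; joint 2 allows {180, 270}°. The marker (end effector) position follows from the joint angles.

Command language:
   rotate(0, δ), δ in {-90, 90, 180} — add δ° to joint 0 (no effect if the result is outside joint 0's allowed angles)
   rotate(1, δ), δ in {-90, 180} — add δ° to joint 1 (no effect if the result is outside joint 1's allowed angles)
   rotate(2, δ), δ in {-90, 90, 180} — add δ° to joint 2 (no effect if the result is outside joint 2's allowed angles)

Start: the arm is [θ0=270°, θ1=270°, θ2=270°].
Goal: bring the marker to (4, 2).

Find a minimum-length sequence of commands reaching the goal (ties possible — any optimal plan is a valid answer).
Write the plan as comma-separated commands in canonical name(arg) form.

rotate(2, -90), rotate(0, 90)

from: [θ0=270°, θ1=270°, θ2=270°]
1. rotate(2, -90) → [θ0=270°, θ1=270°, θ2=180°]
2. rotate(0, 90) → [θ0=0°, θ1=270°, θ2=180°]
shorter routes all fall short; 2 is best.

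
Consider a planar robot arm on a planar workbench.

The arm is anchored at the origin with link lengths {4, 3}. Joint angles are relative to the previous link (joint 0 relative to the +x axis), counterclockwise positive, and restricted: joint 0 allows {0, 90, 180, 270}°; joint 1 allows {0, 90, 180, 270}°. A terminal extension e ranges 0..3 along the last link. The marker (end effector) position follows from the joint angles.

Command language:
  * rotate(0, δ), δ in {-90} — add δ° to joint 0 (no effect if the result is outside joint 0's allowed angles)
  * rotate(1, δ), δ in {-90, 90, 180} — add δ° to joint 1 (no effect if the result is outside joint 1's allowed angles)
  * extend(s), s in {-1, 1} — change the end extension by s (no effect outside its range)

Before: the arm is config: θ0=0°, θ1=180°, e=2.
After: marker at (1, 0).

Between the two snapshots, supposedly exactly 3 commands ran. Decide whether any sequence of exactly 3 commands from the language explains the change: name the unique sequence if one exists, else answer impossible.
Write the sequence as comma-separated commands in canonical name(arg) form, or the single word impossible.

extend(-1), extend(-1), extend(-1)

t0: config: θ0=0°, θ1=180°, e=2
step 1 (extend(-1)): config: θ0=0°, θ1=180°, e=1
step 2 (extend(-1)): config: θ0=0°, θ1=180°, e=0
step 3 (extend(-1)): config: θ0=0°, θ1=180°, e=0
no rival 3-sequence matches.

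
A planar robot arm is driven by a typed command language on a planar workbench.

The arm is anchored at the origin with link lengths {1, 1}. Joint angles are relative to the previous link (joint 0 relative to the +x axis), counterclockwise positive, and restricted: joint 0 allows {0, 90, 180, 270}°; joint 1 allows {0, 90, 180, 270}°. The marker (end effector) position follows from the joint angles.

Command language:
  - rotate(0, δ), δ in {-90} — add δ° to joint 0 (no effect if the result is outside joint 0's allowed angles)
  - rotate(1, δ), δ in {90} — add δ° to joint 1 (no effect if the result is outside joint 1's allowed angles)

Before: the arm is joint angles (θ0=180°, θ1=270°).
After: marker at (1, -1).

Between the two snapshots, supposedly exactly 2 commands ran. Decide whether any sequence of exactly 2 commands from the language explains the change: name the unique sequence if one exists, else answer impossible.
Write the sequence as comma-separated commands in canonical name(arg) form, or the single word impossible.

rotate(0, -90), rotate(0, -90)

begin: joint angles (θ0=180°, θ1=270°)
1. rotate(0, -90) → joint angles (θ0=90°, θ1=270°)
2. rotate(0, -90) → joint angles (θ0=0°, θ1=270°)
no other 2-command option fits: unique.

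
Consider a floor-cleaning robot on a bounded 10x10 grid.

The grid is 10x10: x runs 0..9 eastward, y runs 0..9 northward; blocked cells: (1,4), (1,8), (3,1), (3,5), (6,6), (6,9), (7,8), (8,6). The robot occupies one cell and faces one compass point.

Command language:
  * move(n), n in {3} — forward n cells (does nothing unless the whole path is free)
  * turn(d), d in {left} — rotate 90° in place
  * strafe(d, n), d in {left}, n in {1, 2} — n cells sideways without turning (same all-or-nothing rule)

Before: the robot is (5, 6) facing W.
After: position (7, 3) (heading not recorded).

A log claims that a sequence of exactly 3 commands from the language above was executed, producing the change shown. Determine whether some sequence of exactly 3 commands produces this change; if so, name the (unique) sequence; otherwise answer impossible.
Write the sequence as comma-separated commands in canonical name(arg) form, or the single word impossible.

key: order matters: swapping turn(left) and strafe(left, 2) lands elsewhere
begin: (5, 6) facing W
t=1 turn(left) ⇒ (5, 6) facing S
t=2 move(3) ⇒ (5, 3) facing S
t=3 strafe(left, 2) ⇒ (7, 3) facing S
no other 3-command option fits: unique.

turn(left), move(3), strafe(left, 2)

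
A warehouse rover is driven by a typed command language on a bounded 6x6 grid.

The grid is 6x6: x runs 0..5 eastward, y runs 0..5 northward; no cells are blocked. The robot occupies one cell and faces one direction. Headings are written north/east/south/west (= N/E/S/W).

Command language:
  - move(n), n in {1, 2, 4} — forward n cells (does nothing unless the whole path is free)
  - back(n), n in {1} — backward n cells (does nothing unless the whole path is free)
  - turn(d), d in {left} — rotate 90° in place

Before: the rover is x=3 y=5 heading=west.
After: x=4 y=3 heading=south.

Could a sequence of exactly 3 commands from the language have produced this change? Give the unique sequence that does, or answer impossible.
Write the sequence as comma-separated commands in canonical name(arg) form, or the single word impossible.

key: cell and facing (now S) both changed — the 3 commands mix motion and turning
t0: x=3 y=5 heading=west
[1] after back(1): x=4 y=5 heading=west
[2] after turn(left): x=4 y=5 heading=south
[3] after move(2): x=4 y=3 heading=south
uniquely the one of 125 3-step routes that fits.

back(1), turn(left), move(2)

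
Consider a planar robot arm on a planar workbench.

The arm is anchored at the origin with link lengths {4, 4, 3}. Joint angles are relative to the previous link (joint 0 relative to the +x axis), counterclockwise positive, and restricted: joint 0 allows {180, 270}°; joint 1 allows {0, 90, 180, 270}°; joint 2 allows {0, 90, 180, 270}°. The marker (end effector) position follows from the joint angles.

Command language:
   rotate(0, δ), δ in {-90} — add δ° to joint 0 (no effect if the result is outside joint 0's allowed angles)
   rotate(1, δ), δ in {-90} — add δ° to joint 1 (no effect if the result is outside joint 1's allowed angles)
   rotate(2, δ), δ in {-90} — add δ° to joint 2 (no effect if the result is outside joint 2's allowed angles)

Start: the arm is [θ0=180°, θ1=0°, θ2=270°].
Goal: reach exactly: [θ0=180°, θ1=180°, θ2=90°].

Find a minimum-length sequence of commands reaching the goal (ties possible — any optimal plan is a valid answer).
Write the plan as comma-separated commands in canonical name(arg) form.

rotate(1, -90), rotate(1, -90), rotate(2, -90), rotate(2, -90)

begin: [θ0=180°, θ1=0°, θ2=270°]
step 1 (rotate(1, -90)): [θ0=180°, θ1=270°, θ2=270°]
step 2 (rotate(1, -90)): [θ0=180°, θ1=180°, θ2=270°]
step 3 (rotate(2, -90)): [θ0=180°, θ1=180°, θ2=180°]
step 4 (rotate(2, -90)): [θ0=180°, θ1=180°, θ2=90°]
shorter routes all fall short; 4 is best.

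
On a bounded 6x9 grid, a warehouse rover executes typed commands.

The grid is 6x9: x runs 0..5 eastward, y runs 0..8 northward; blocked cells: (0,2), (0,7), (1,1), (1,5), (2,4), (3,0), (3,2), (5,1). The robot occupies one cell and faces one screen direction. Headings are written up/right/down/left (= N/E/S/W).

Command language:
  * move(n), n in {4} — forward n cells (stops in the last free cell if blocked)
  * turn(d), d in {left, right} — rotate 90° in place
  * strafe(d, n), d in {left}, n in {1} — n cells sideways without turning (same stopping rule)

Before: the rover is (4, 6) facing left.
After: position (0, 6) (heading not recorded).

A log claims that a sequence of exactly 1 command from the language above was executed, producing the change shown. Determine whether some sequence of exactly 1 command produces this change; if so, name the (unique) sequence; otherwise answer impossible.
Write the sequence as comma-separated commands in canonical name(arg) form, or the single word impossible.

move(4)

initial: (4, 6) facing left
step 1 (move(4)): (0, 6) facing left
no other 1-command option fits: unique.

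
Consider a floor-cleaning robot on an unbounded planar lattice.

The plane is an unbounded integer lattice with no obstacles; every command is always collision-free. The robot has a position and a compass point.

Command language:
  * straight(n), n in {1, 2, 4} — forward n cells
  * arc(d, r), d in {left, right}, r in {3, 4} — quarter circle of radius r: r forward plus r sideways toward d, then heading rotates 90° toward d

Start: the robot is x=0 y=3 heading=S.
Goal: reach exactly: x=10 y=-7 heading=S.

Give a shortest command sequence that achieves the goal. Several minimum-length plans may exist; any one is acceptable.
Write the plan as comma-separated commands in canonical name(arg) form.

straight(4), arc(left, 3), straight(4), arc(right, 3)

initial: x=0 y=3 heading=S
1. straight(4) → x=0 y=-1 heading=S
2. arc(left, 3) → x=3 y=-4 heading=E
3. straight(4) → x=7 y=-4 heading=E
4. arc(right, 3) → x=10 y=-7 heading=S
shorter routes all fall short; 4 is best.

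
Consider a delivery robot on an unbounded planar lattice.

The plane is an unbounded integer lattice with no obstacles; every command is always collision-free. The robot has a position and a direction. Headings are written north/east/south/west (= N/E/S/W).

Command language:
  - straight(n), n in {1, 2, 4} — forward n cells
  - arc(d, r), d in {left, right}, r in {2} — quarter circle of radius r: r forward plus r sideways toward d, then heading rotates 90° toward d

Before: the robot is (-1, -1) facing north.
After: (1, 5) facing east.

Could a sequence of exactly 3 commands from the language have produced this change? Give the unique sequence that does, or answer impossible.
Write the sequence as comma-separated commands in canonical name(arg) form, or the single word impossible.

straight(2), straight(2), arc(right, 2)

key: cell and facing (now E) both changed — the 3 commands mix motion and turning
from: (-1, -1) facing north
[1] after straight(2): (-1, 1) facing north
[2] after straight(2): (-1, 3) facing north
[3] after arc(right, 2): (1, 5) facing east
no rival 3-sequence matches.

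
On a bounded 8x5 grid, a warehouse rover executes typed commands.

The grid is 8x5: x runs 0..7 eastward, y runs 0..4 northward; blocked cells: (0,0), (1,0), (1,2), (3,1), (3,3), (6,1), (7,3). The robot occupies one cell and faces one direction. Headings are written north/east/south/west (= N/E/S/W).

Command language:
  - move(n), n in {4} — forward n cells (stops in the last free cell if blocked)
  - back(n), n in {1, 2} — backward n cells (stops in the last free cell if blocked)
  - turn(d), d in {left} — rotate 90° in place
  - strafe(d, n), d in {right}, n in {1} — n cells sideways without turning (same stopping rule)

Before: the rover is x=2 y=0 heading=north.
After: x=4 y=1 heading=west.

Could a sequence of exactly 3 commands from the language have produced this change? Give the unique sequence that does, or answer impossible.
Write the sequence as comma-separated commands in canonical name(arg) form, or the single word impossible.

key: cell and facing (now W) both changed — the 3 commands mix motion and turning
begin: x=2 y=0 heading=north
step 1 (turn(left)): x=2 y=0 heading=west
step 2 (back(2)): x=4 y=0 heading=west
step 3 (strafe(right, 1)): x=4 y=1 heading=west
no rival 3-sequence matches.

turn(left), back(2), strafe(right, 1)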